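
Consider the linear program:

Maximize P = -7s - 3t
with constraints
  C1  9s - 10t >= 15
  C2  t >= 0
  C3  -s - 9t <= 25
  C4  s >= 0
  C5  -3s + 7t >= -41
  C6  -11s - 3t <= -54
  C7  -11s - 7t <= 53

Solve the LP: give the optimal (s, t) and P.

Feasible corners and P = -7s - 3t:
  (585/137, 321/137) → P = -5058/137
  (41/3, 0) → P = -287/3
  (54/11, 0) → P = -378/11
The feasible region is unbounded (it extends along (7, 3), (10, 9)), but P strictly decreases along every unbounded feasible direction, so there is no improving ray and the maximum is attained at a vertex.

The optimum lies where t = 0 and -11s - 3t = -54.
Solving simultaneously gives s = 54/11, t = 0.

s = 54/11, t = 0, maximum P = -378/11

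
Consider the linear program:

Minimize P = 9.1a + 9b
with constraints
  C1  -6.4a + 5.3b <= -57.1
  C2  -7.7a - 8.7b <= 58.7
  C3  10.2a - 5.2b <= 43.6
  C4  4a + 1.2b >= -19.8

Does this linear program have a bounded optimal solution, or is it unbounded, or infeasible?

The boundaries -6.4a + 5.3b = -57.1 and -7.7a - 8.7b = 58.7 meet at (18566/9649, -81535/9649), but that point violates 10.2a - 5.2b ≤ 43.6. Every candidate vertex is excluded by some other constraint, so the feasible region is empty.

infeasible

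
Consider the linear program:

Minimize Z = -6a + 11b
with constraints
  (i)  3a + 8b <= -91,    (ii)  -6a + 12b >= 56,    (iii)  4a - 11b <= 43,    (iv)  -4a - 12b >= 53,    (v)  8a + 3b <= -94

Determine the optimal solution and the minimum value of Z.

a = -55/3, b = -9/2, minimum Z = 121/2

The feasible region is unbounded (it extends along (-3, 1), (-11, -4)), but Z strictly increases along every unbounded feasible direction, so there is no improving ray and the minimum is attained at a vertex.

The binding constraints are 3a + 8b = -91 and -6a + 12b = 56.
Solving simultaneously gives a = -55/3, b = -9/2.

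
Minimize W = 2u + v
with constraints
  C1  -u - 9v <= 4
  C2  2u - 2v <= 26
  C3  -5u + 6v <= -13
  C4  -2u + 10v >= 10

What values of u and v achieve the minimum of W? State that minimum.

u = 5, v = 2, minimum W = 12

Extreme points and W = 2u + v:
  (65, 52) → W = 182
  (35/2, 9/2) → W = 79/2
  (5, 2) → W = 12

The optimum lies where -5u + 6v = -13 and -2u + 10v = 10.
Solving simultaneously gives u = 5, v = 2.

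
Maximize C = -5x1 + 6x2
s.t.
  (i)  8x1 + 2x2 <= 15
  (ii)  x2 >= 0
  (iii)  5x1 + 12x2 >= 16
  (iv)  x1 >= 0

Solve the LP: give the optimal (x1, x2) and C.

x1 = 0, x2 = 15/2, maximum C = 45

Extreme points and C = -5x1 + 6x2:
  (74/43, 53/86) → C = -211/43
  (0, 15/2) → C = 45
  (0, 4/3) → C = 8

At the optimal vertex, 8x1 + 2x2 = 15 and x1 = 0.
Solving simultaneously gives x1 = 0, x2 = 15/2.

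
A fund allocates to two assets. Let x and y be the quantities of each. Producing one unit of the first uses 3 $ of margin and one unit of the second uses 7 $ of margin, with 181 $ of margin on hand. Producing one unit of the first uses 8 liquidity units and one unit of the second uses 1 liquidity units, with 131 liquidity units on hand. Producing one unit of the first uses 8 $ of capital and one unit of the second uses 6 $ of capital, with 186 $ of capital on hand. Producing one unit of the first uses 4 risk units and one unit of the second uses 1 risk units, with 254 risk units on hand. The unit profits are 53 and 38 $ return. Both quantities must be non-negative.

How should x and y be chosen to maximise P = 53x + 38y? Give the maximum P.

Vertices and P = 53x + 38y:
  (0, 0) → P = 0
  (0, 181/7) → P = 6878/7
  (131/8, 0) → P = 6943/8
  (108/19, 445/19) → P = 22634/19
  (15, 11) → P = 1213

The optimum lies where 8x + y = 131 and 8x + 6y = 186.
Solving simultaneously gives x = 15, y = 11.

x = 15, y = 11, maximum P = 1213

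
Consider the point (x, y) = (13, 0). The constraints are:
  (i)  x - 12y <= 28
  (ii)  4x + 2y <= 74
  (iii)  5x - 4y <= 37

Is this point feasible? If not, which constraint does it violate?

not feasible — violates (iii)

Constraint (iii): 5x - 4y = 65, which is not ≤ 37. All other constraints are satisfied.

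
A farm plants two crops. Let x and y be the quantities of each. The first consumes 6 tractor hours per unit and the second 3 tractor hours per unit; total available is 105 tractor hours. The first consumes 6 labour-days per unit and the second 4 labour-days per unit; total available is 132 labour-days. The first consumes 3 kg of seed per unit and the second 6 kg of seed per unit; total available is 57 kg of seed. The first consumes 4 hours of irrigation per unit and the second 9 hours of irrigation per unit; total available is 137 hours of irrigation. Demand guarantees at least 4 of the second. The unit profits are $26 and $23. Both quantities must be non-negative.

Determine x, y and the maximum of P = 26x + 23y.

At the optimal vertex, 3x + 6y = 57 and y = 4.
Solving simultaneously gives x = 11, y = 4.

x = 11, y = 4, maximum P = 378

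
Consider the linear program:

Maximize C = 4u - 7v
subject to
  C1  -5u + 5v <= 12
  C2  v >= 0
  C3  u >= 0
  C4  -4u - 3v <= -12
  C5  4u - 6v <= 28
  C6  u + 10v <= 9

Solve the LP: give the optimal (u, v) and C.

u = 7, v = 0, maximum C = 28

Corner points and C = 4u - 7v:
  (3, 0) → C = 12
  (7, 0) → C = 28
  (93/37, 24/37) → C = 204/37
  (167/23, 4/23) → C = 640/23

At the optimal vertex, v = 0 and 4u - 6v = 28.
Solving simultaneously gives u = 7, v = 0.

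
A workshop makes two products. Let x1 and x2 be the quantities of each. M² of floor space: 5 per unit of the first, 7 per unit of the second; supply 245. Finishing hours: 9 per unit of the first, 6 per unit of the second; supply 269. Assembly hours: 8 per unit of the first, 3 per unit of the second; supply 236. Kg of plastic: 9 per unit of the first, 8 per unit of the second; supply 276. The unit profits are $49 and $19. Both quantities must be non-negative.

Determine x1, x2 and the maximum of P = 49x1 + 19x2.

Corner points and P = 49x1 + 19x2:
  (0, 0) → P = 0
  (0, 69/2) → P = 1311/2
  (59/2, 0) → P = 2891/2
  (29, 4/3) → P = 4339/3
  (248/9, 7/2) → P = 25501/18

x1 = 29, x2 = 4/3, maximum P = 4339/3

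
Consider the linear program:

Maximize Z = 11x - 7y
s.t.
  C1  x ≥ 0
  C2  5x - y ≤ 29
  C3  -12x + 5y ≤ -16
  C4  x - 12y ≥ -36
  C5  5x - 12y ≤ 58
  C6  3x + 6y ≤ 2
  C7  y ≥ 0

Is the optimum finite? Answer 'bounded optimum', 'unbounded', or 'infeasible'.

The boundaries x = 0 and -12x + 5y = -16 meet at (0, -16/5), but that point violates y ≥ 0. Every candidate vertex is excluded by some other constraint, so the feasible region is empty.

infeasible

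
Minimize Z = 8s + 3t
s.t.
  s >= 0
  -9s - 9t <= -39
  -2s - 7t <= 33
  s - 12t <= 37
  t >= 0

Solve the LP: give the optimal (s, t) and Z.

s = 0, t = 13/3, minimum Z = 13

Extreme points and Z = 8s + 3t:
  (0, 13/3) → Z = 13
  (13/3, 0) → Z = 104/3
  (37, 0) → Z = 296
The feasible region is unbounded (it extends along (0, 1), (12, 1)), but Z strictly increases along every unbounded feasible direction, so there is no improving ray and the minimum is attained at a vertex.

At the optimal vertex, s = 0 and -9s - 9t = -39.
Solving simultaneously gives s = 0, t = 13/3.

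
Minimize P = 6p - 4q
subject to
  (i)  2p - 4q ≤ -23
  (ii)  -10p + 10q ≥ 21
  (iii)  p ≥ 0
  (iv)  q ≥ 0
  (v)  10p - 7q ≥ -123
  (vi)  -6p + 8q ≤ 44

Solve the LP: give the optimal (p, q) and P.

p = 1, q = 25/4, minimum P = -19

Feasible corners and P = 6p - 4q:
  (73/10, 47/5) → P = 31/5
  (1, 25/4) → P = -19
  (68/5, 157/10) → P = 94/5

The optimum lies where 2p - 4q = -23 and -6p + 8q = 44.
Solving simultaneously gives p = 1, q = 25/4.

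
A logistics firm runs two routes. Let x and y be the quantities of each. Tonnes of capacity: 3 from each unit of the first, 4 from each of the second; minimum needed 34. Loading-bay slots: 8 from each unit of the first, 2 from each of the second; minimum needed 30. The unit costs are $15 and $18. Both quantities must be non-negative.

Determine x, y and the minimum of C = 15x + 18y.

Feasible corners and C = 15x + 18y:
  (0, 15) → C = 270
  (34/3, 0) → C = 170
  (2, 7) → C = 156
The feasible region is unbounded (it extends along (0, 1), (1, 0)), but C strictly increases along every unbounded feasible direction, so there is no improving ray and the minimum is attained at a vertex.

The optimum lies where 3x + 4y = 34 and 8x + 2y = 30.
Solving simultaneously gives x = 2, y = 7.

x = 2, y = 7, minimum C = 156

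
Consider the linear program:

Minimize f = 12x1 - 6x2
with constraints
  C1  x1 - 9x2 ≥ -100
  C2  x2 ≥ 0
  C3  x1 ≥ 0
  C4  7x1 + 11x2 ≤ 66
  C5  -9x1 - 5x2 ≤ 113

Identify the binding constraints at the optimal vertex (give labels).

C3 and C4

Extreme points and f = 12x1 - 6x2:
  (0, 0) → f = 0
  (66/7, 0) → f = 792/7
  (0, 6) → f = -36

The minimum is at (0, 6). Substituting into each constraint, equality holds for C3 and C4; the remaining constraints have slack.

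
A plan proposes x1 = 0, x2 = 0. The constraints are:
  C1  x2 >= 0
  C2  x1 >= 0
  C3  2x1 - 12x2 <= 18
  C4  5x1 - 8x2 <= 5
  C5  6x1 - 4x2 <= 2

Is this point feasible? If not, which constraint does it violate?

feasible

C1: 0 ≥ 0 ✓
C2: 0 ≥ 0 ✓
C3: 0 ≤ 18 ✓
C4: 0 ≤ 5 ✓
C5: 0 ≤ 2 ✓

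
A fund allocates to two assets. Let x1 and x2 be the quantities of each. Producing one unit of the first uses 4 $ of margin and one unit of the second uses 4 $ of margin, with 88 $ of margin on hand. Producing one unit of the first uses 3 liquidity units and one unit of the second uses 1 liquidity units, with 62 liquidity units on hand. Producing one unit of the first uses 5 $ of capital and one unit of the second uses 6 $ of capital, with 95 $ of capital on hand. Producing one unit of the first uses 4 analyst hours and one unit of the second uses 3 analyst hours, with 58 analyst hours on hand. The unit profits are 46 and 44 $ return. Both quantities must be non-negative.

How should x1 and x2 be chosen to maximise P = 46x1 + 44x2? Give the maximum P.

Feasible corners and P = 46x1 + 44x2:
  (0, 0) → P = 0
  (0, 95/6) → P = 2090/3
  (29/2, 0) → P = 667
  (7, 10) → P = 762

At the optimal vertex, 5x1 + 6x2 = 95 and 4x1 + 3x2 = 58.
Solving simultaneously gives x1 = 7, x2 = 10.

x1 = 7, x2 = 10, maximum P = 762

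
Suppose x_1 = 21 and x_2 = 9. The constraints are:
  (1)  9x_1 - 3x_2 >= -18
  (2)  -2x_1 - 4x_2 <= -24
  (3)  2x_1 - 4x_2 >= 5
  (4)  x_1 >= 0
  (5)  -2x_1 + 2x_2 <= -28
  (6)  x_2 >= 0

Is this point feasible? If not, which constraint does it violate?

not feasible — violates (5)

Constraint (5): -2x_1 + 2x_2 = -24, which is not ≤ -28. All other constraints are satisfied.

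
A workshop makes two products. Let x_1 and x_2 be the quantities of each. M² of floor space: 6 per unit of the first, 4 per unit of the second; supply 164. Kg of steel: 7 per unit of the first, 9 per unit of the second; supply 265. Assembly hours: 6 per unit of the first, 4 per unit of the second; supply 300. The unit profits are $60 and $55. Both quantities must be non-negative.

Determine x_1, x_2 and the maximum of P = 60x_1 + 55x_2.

x_1 = 16, x_2 = 17, maximum P = 1895

Feasible corners and P = 60x_1 + 55x_2:
  (0, 0) → P = 0
  (0, 265/9) → P = 14575/9
  (82/3, 0) → P = 1640
  (16, 17) → P = 1895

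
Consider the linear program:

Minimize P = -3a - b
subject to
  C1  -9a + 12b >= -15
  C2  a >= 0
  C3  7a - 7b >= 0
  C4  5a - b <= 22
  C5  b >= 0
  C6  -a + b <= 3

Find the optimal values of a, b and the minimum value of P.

a = 11/2, b = 11/2, minimum P = -22

Feasible corners and P = -3a - b:
  (83/17, 41/17) → P = -290/17
  (5/3, 0) → P = -5
  (0, 0) → P = 0
  (11/2, 11/2) → P = -22

The binding constraints are 7a - 7b = 0 and 5a - b = 22.
Solving simultaneously gives a = 11/2, b = 11/2.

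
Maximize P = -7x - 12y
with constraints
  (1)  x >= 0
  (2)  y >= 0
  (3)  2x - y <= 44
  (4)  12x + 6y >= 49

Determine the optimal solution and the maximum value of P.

x = 49/12, y = 0, maximum P = -343/12

Vertices and P = -7x - 12y:
  (0, 49/6) → P = -98
  (22, 0) → P = -154
  (49/12, 0) → P = -343/12
The feasible region is unbounded (it extends along (0, 1), (1, 2)), but P strictly decreases along every unbounded feasible direction, so there is no improving ray and the maximum is attained at a vertex.

The binding constraints are y = 0 and 12x + 6y = 49.
Solving simultaneously gives x = 49/12, y = 0.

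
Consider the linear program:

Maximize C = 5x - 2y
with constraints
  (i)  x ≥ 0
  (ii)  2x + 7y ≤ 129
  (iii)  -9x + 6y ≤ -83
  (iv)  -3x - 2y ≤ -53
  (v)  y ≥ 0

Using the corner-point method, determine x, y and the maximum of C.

x = 129/2, y = 0, maximum C = 645/2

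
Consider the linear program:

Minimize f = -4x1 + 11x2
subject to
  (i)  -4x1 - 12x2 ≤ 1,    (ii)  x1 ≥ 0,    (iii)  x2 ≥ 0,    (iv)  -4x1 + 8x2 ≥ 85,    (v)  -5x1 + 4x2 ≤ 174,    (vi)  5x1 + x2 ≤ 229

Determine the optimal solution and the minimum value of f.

x1 = 0, x2 = 85/8, minimum f = 935/8

Corner points and f = -4x1 + 11x2:
  (0, 85/8) → f = 935/8
  (0, 87/2) → f = 957/2
  (1747/44, 1341/44) → f = 7763/44
  (742/25, 403/5) → f = 19197/25

The optimum lies where x1 = 0 and -4x1 + 8x2 = 85.
Solving simultaneously gives x1 = 0, x2 = 85/8.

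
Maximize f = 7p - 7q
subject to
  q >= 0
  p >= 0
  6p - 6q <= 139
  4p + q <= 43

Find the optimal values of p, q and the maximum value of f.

Vertices and f = 7p - 7q:
  (0, 0) → f = 0
  (43/4, 0) → f = 301/4
  (0, 43) → f = -301

The optimum lies where q = 0 and 4p + q = 43.
Solving simultaneously gives p = 43/4, q = 0.

p = 43/4, q = 0, maximum f = 301/4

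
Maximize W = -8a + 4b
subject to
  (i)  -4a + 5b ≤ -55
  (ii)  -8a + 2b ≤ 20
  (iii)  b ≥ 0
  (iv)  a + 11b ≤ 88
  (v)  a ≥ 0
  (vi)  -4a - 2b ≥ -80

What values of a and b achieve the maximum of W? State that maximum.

Extreme points and W = -8a + 4b:
  (55/4, 0) → W = -110
  (255/14, 25/7) → W = -920/7
  (20, 0) → W = -160

a = 55/4, b = 0, maximum W = -110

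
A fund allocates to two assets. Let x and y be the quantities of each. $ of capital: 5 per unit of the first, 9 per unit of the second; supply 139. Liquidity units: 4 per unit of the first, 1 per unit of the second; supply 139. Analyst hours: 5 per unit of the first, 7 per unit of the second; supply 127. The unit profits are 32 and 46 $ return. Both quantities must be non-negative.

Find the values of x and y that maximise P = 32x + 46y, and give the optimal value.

Extreme points and P = 32x + 46y:
  (0, 0) → P = 0
  (0, 139/9) → P = 6394/9
  (127/5, 0) → P = 4064/5
  (17, 6) → P = 820

x = 17, y = 6, maximum P = 820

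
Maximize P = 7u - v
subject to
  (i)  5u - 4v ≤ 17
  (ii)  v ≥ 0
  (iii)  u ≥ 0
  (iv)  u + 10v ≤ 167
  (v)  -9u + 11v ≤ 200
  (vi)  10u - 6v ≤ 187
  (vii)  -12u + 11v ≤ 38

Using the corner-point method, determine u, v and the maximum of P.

Extreme points and P = 7u - v:
  (17/5, 0) → P = 119/5
  (419/27, 409/27) → P = 2524/27
  (0, 0) → P = 0
  (0, 38/11) → P = -38/11
  (1457/131, 2042/131) → P = 8157/131

The optimum lies where 5u - 4v = 17 and u + 10v = 167.
Solving simultaneously gives u = 419/27, v = 409/27.

u = 419/27, v = 409/27, maximum P = 2524/27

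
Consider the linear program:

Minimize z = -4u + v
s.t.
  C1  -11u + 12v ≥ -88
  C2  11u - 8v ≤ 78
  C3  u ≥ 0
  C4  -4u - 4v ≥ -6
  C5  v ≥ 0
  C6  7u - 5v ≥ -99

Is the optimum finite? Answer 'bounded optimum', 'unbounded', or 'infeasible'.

bounded optimum

Vertices and z = -4u + v:
  (0, 3/2) → z = 3/2
  (0, 0) → z = 0
  (3/2, 0) → z = -6
The feasible region has finitely many vertices and no improving ray; the minimum is -6 at (3/2, 0).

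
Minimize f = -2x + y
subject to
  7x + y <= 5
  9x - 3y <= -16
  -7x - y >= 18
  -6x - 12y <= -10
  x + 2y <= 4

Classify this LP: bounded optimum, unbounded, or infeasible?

Corner points and f = -2x + y:
  (-113/39, 89/39) → f = 105/13
  (-40/13, 46/13) → f = 126/13
The feasible region has finitely many vertices and no improving ray; the minimum is 105/13 at (-113/39, 89/39).

bounded optimum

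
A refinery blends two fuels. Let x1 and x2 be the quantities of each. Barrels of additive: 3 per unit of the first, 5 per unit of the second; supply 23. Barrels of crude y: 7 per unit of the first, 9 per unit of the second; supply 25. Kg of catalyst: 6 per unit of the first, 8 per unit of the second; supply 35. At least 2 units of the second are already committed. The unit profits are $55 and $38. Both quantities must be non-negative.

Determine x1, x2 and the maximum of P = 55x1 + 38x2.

Extreme points and P = 55x1 + 38x2:
  (0, 25/9) → P = 950/9
  (0, 2) → P = 76
  (1, 2) → P = 131

x1 = 1, x2 = 2, maximum P = 131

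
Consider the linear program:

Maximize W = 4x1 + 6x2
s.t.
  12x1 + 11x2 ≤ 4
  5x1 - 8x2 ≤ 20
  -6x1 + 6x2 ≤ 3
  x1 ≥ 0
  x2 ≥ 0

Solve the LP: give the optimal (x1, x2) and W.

x1 = 0, x2 = 4/11, maximum W = 24/11

Extreme points and W = 4x1 + 6x2:
  (0, 4/11) → W = 24/11
  (1/3, 0) → W = 4/3
  (0, 0) → W = 0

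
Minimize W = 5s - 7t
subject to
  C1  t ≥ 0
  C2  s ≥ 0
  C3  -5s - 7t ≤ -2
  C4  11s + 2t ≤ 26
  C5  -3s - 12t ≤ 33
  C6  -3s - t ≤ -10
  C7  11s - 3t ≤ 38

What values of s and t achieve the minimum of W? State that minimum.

s = 0, t = 13, minimum W = -91

Extreme points and W = 5s - 7t:
  (0, 13) → W = -91
  (0, 10) → W = -70
  (6/5, 32/5) → W = -194/5

At the optimal vertex, s = 0 and 11s + 2t = 26.
Solving simultaneously gives s = 0, t = 13.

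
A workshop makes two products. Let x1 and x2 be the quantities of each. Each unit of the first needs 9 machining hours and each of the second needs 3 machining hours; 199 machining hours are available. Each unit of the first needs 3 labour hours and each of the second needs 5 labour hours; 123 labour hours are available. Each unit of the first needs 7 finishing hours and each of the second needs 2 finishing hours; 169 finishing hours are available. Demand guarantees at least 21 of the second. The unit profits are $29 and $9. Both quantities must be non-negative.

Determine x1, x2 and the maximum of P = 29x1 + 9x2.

x1 = 6, x2 = 21, maximum P = 363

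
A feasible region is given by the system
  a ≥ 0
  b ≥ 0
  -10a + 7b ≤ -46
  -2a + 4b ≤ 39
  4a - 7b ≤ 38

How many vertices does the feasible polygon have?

Pairwise boundary intersections that survive every other constraint:
  (23/5, 0)
  (19/2, 0)
  (457/26, 241/13)
  (425/2, 116)

4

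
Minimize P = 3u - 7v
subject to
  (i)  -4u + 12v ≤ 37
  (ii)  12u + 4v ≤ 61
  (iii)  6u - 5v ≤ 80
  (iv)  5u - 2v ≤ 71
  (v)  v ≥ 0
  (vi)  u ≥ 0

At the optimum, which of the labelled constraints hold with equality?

Vertices and P = 3u - 7v:
  (73/20, 43/10) → P = -383/20
  (0, 37/12) → P = -259/12
  (61/12, 0) → P = 61/4
  (0, 0) → P = 0

The minimum is at (0, 37/12). Substituting into each constraint, equality holds for (i) and (vi); the remaining constraints have slack.

(i) and (vi)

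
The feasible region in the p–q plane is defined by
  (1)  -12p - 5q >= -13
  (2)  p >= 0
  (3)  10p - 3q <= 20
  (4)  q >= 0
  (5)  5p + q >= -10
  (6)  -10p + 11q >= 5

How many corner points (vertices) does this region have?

3

Of the 15 pairwise boundary intersections, those satisfying every inequality are:
  (0, 13/5)
  (59/91, 95/91)
  (0, 5/11)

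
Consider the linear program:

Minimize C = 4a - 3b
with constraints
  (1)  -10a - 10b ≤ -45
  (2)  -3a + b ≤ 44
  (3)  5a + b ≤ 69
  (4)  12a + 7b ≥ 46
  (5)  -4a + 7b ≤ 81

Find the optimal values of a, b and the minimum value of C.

Feasible corners and C = 4a - 3b:
  (129/8, -93/8) → C = 795/8
  (29/10, 8/5) → C = 34/5
  (134/13, 227/13) → C = -145/13
  (-35/16, 289/28) → C = -278/7

The optimum lies where 12a + 7b = 46 and -4a + 7b = 81.
Solving simultaneously gives a = -35/16, b = 289/28.

a = -35/16, b = 289/28, minimum C = -278/7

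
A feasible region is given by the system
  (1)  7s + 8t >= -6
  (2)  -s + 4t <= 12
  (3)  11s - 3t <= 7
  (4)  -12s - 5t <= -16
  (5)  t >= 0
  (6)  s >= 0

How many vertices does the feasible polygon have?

Intersecting each pair of boundary lines and keeping only the points that satisfy every inequality leaves:
  (64/41, 139/41)
  (4/53, 160/53)
  (83/91, 92/91)

3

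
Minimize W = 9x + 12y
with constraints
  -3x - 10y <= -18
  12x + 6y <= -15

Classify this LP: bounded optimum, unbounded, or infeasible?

From the feasible point (-43/17, 87/34), moving in the direction (-10, 3) keeps every constraint satisfied while W decreases without bound.

unbounded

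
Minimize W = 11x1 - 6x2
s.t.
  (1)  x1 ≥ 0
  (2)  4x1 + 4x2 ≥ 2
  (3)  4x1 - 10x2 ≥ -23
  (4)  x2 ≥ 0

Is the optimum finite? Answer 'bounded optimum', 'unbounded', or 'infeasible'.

bounded optimum

Vertices and W = 11x1 - 6x2:
  (0, 1/2) → W = -3
  (0, 23/10) → W = -69/5
  (1/2, 0) → W = 11/2
The feasible region has finitely many vertices and no improving ray; the minimum is -69/5 at (0, 23/10).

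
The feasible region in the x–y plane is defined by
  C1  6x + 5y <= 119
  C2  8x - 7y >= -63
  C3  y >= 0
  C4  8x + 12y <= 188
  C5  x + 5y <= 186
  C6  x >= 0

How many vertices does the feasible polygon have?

Pairwise boundary intersections that survive every other constraint:
  (119/6, 0)
  (61/4, 11/2)
  (70/19, 251/19)
  (0, 9)
  (0, 0)

5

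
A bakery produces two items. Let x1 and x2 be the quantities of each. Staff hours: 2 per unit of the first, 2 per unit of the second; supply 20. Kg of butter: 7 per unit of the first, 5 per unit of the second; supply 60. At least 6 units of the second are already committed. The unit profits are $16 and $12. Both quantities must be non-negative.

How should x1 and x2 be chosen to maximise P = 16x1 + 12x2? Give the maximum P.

Vertices and P = 16x1 + 12x2:
  (0, 10) → P = 120
  (0, 6) → P = 72
  (4, 6) → P = 136

The binding constraints are 2x1 + 2x2 = 20 and x2 = 6.
Solving simultaneously gives x1 = 4, x2 = 6.

x1 = 4, x2 = 6, maximum P = 136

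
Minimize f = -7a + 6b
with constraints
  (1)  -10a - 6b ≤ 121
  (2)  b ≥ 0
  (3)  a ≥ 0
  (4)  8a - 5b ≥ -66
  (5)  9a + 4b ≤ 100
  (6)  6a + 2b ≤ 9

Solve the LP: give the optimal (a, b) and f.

Feasible corners and f = -7a + 6b:
  (0, 0) → f = 0
  (3/2, 0) → f = -21/2
  (0, 9/2) → f = 27

The optimum lies where b = 0 and 6a + 2b = 9.
Solving simultaneously gives a = 3/2, b = 0.

a = 3/2, b = 0, minimum f = -21/2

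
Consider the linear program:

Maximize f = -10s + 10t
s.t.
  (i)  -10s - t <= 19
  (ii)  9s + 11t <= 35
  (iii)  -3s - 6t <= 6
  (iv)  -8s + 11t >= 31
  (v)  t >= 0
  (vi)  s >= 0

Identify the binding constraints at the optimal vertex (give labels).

(ii) and (vi)

Feasible corners and f = -10s + 10t:
  (4/17, 559/187) → f = 5150/187
  (0, 35/11) → f = 350/11
  (0, 31/11) → f = 310/11

The maximum is at (0, 35/11). Substituting into each constraint, equality holds for (ii) and (vi); the remaining constraints have slack.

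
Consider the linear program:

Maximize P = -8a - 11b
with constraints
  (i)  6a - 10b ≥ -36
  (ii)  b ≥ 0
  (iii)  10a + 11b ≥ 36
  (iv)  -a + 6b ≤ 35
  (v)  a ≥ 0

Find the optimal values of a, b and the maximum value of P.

a = 18/5, b = 0, maximum P = -144/5

Vertices and P = -8a - 11b:
  (67/13, 87/13) → P = -1493/13
  (0, 18/5) → P = -198/5
  (18/5, 0) → P = -144/5
  (0, 36/11) → P = -36
The feasible region is unbounded (it extends along (6, 1), (1, 0)), but P strictly decreases along every unbounded feasible direction, so there is no improving ray and the maximum is attained at a vertex.

At the optimal vertex, b = 0 and 10a + 11b = 36.
Solving simultaneously gives a = 18/5, b = 0.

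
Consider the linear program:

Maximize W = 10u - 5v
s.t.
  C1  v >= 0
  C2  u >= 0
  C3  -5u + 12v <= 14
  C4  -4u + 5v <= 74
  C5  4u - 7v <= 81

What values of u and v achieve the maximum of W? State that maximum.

Corner points and W = 10u - 5v:
  (0, 0) → W = 0
  (81/4, 0) → W = 405/2
  (0, 7/6) → W = -35/6
  (1070/13, 461/13) → W = 8395/13

u = 1070/13, v = 461/13, maximum W = 8395/13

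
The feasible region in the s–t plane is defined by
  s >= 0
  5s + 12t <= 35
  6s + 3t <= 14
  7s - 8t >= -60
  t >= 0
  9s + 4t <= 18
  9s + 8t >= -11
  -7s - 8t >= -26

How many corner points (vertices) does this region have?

5

Pairwise boundary intersections that survive every other constraint:
  (0, 35/12)
  (0, 0)
  (8/11, 115/44)
  (2, 0)
  (10/11, 27/11)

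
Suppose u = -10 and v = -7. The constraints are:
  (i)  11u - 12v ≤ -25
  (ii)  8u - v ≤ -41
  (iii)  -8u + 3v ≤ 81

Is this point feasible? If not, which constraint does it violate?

(i): -26 ≤ -25 ✓
(ii): -73 ≤ -41 ✓
(iii): 59 ≤ 81 ✓

feasible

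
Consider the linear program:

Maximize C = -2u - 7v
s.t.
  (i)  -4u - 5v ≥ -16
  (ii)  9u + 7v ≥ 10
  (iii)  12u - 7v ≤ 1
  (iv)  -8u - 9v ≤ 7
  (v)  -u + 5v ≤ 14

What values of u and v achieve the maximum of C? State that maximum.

u = 11/21, v = 37/49, maximum C = -19/3

Extreme points and C = -2u - 7v:
  (117/88, 47/22) → C = -775/44
  (2/5, 72/25) → C = -524/25
  (11/21, 37/49) → C = -19/3
  (-12/13, 34/13) → C = -214/13

The optimum lies where 9u + 7v = 10 and 12u - 7v = 1.
Solving simultaneously gives u = 11/21, v = 37/49.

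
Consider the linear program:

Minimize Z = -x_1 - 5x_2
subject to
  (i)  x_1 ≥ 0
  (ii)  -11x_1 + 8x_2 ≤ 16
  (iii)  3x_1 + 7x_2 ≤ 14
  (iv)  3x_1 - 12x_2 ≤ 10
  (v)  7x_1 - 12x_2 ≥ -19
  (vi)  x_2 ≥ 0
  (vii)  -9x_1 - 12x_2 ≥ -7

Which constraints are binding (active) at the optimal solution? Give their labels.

(i) and (vii)

Vertices and Z = -x_1 - 5x_2:
  (0, 0) → Z = 0
  (0, 7/12) → Z = -35/12
  (7/9, 0) → Z = -7/9

The minimum is at (0, 7/12). Substituting into each constraint, equality holds for (i) and (vii); the remaining constraints have slack.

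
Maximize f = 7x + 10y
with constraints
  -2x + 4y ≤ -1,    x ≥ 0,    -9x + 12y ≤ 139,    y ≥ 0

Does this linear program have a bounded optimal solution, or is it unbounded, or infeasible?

unbounded

From the feasible point (1/2, 0), moving in the direction (4, 2) keeps every constraint satisfied while f increases without bound.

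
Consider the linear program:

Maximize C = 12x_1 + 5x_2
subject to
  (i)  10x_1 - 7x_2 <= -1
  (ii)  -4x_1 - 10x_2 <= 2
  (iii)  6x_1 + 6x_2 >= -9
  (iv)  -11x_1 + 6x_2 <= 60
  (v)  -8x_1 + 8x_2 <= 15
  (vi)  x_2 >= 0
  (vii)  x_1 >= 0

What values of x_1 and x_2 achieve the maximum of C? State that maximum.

Vertices and C = 12x_1 + 5x_2:
  (97/24, 71/12) → C = 937/12
  (0, 1/7) → C = 5/7
  (0, 15/8) → C = 75/8

x_1 = 97/24, x_2 = 71/12, maximum C = 937/12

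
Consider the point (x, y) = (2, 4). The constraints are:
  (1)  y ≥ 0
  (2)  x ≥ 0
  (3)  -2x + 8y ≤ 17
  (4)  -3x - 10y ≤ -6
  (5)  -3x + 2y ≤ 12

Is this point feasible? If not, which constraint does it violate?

Constraint (3): -2x + 8y = 28, which is not ≤ 17. All other constraints are satisfied.

not feasible — violates (3)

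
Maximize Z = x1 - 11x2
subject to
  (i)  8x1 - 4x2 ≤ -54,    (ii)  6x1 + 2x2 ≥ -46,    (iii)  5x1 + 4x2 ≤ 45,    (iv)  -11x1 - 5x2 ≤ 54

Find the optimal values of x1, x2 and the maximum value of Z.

x1 = -81/14, x2 = 27/14, maximum Z = -27

Extreme points and Z = x1 - 11x2:
  (-9/13, 315/26) → Z = -3483/26
  (-81/14, 27/14) → Z = -27
  (-137/7, 250/7) → Z = -2887/7
  (-61/4, 91/4) → Z = -531/2

At the optimal vertex, 8x1 - 4x2 = -54 and -11x1 - 5x2 = 54.
Solving simultaneously gives x1 = -81/14, x2 = 27/14.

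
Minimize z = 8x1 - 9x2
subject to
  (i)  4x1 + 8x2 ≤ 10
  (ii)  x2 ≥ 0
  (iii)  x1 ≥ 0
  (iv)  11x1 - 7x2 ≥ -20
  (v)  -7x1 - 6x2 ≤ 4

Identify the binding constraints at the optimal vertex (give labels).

(i) and (iii)

Corner points and z = 8x1 - 9x2:
  (5/2, 0) → z = 20
  (0, 5/4) → z = -45/4
  (0, 0) → z = 0

The minimum is at (0, 5/4). Substituting into each constraint, equality holds for (i) and (iii); the remaining constraints have slack.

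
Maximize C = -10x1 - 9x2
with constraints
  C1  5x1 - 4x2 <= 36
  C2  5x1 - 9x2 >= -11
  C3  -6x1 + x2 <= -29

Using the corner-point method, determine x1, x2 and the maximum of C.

Extreme points and C = -10x1 - 9x2:
  (368/25, 47/5) → C = -1159/5
  (80/19, -71/19) → C = -161/19
  (272/49, 211/49) → C = -4619/49

x1 = 80/19, x2 = -71/19, maximum C = -161/19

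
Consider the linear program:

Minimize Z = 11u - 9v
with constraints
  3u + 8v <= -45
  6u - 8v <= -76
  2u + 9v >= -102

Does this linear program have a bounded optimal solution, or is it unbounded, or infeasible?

From the feasible point (-121/9, -7/12), moving in the direction (-8, 3) keeps every constraint satisfied while Z decreases without bound.

unbounded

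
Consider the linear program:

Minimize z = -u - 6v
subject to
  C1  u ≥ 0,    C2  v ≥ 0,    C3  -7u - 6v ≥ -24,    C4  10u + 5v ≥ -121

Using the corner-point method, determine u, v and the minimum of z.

u = 0, v = 4, minimum z = -24

Corner points and z = -u - 6v:
  (0, 0) → z = 0
  (0, 4) → z = -24
  (24/7, 0) → z = -24/7

The binding constraints are u = 0 and -7u - 6v = -24.
Solving simultaneously gives u = 0, v = 4.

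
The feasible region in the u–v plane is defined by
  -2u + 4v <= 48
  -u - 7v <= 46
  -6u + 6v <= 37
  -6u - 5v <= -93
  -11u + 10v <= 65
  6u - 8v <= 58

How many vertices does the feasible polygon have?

Intersecting each pair of boundary lines and keeping only the points that satisfy every inequality leaves:
  (35/3, 107/6)
  (77, 101/2)
  (373/66, 130/11)
  (517/39, 35/13)

4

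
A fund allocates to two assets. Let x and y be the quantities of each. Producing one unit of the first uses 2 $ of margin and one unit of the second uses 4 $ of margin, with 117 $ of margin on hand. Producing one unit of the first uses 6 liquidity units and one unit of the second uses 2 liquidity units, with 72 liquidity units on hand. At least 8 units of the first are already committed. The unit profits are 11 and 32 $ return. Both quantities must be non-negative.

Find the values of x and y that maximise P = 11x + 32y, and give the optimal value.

x = 8, y = 12, maximum P = 472

Extreme points and P = 11x + 32y:
  (12, 0) → P = 132
  (8, 0) → P = 88
  (8, 12) → P = 472

The binding constraints are 6x + 2y = 72 and x = 8.
Solving simultaneously gives x = 8, y = 12.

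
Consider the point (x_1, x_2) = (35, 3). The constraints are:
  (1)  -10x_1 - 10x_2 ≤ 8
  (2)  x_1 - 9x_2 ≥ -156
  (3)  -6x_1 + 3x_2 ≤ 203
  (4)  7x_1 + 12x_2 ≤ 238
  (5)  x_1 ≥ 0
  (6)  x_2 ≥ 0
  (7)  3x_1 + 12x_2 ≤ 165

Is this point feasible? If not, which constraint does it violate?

Constraint (4): 7x_1 + 12x_2 = 281, which is not ≤ 238. All other constraints are satisfied.

not feasible — violates (4)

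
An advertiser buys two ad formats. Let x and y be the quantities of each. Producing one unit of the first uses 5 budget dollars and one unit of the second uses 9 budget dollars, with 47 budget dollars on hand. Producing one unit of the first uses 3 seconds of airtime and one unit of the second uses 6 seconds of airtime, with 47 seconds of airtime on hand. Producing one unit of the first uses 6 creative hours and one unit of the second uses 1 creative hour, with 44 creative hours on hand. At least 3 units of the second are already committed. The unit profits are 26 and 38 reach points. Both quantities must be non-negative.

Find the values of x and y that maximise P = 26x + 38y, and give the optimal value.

x = 4, y = 3, maximum P = 218

The optimum lies where 5x + 9y = 47 and y = 3.
Solving simultaneously gives x = 4, y = 3.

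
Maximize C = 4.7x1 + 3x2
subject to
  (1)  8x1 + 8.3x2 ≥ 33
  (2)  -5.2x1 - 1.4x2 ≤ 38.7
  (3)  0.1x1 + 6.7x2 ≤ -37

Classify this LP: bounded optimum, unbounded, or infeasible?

From the feasible point (52820/5277, -29930/5277), moving in the direction (6.7, -0.1) keeps every constraint satisfied while C increases without bound.

unbounded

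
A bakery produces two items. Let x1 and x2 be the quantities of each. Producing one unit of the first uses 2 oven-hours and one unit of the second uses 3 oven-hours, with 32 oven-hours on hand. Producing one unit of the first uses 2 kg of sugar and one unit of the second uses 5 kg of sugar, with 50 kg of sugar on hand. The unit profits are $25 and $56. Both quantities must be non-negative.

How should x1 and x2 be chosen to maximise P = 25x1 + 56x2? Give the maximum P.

Corner points and P = 25x1 + 56x2:
  (0, 0) → P = 0
  (0, 10) → P = 560
  (16, 0) → P = 400
  (5/2, 9) → P = 1133/2

The binding constraints are 2x1 + 3x2 = 32 and 2x1 + 5x2 = 50.
Solving simultaneously gives x1 = 5/2, x2 = 9.

x1 = 5/2, x2 = 9, maximum P = 1133/2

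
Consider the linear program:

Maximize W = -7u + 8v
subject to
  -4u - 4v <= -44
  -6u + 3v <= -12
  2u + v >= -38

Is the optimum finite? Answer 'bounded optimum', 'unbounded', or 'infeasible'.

unbounded

From the feasible point (5, 6), moving in the direction (3, 6) keeps every constraint satisfied while W increases without bound.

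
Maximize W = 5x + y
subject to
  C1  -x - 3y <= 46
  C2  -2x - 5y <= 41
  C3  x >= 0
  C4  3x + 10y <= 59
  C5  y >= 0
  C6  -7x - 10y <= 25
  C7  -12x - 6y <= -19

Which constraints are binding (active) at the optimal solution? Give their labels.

Vertices and W = 5x + y:
  (0, 59/10) → W = 59/10
  (0, 19/6) → W = 19/6
  (59/3, 0) → W = 295/3
  (19/12, 0) → W = 95/12

The maximum is at (59/3, 0). Substituting into each constraint, equality holds for C4 and C5; the remaining constraints have slack.

C4 and C5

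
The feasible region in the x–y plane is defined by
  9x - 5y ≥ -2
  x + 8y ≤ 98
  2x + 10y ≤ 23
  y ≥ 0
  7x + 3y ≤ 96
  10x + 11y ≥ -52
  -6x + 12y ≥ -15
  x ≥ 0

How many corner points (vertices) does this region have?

Intersecting each pair of boundary lines and keeping only the points that satisfy every inequality leaves:
  (19/20, 211/100)
  (0, 2/5)
  (71/14, 9/7)
  (5/2, 0)
  (0, 0)

5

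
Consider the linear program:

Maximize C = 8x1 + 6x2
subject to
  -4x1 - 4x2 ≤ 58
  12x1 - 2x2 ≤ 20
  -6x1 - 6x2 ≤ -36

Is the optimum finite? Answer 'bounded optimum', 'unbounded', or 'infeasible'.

From the feasible point (16/7, 26/7), moving in the direction (2, 12) keeps every constraint satisfied while C increases without bound.

unbounded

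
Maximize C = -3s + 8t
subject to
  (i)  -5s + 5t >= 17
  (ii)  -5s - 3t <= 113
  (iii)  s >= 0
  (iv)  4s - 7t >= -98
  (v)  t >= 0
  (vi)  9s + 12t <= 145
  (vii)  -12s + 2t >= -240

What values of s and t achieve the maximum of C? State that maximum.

The binding constraints are s = 0 and 9s + 12t = 145.
Solving simultaneously gives s = 0, t = 145/12.

s = 0, t = 145/12, maximum C = 290/3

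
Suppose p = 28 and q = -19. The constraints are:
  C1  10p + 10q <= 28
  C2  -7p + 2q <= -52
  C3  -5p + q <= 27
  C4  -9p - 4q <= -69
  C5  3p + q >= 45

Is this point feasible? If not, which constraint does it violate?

Constraint C1: 10p + 10q = 90, which is not ≤ 28. All other constraints are satisfied.

not feasible — violates C1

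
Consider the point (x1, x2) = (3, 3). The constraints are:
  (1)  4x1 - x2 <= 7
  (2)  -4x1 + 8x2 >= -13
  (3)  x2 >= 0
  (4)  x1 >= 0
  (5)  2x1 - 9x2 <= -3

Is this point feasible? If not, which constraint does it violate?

Constraint (1): 4x1 - x2 = 9, which is not ≤ 7. All other constraints are satisfied.

not feasible — violates (1)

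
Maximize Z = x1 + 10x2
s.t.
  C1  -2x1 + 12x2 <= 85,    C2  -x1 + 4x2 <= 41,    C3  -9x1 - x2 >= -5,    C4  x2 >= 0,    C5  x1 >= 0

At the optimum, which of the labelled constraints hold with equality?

Feasible corners and Z = x1 + 10x2:
  (5/9, 0) → Z = 5/9
  (0, 5) → Z = 50
  (0, 0) → Z = 0

The maximum is at (0, 5). Substituting into each constraint, equality holds for C3 and C5; the remaining constraints have slack.

C3 and C5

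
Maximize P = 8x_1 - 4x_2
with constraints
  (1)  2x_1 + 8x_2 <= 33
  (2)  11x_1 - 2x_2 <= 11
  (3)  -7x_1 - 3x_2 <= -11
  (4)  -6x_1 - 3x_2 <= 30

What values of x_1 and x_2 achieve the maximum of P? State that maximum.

Corner points and P = 8x_1 - 4x_2:
  (77/46, 341/92) → P = -33/23
  (-11/50, 209/50) → P = -462/25
  (55/47, 44/47) → P = 264/47

The binding constraints are 11x_1 - 2x_2 = 11 and -7x_1 - 3x_2 = -11.
Solving simultaneously gives x_1 = 55/47, x_2 = 44/47.

x_1 = 55/47, x_2 = 44/47, maximum P = 264/47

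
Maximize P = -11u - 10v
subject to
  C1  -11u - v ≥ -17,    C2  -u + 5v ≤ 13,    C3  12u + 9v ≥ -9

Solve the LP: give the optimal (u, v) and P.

Corner points and P = -11u - 10v:
  (9/7, 20/7) → P = -299/7
  (54/29, -101/29) → P = 416/29
  (-54/23, 49/23) → P = 104/23

The optimum lies where -11u - v = -17 and 12u + 9v = -9.
Solving simultaneously gives u = 54/29, v = -101/29.

u = 54/29, v = -101/29, maximum P = 416/29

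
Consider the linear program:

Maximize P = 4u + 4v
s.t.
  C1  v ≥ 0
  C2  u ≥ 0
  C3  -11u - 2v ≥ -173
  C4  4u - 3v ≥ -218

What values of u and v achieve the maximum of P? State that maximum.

Vertices and P = 4u + 4v:
  (0, 0) → P = 0
  (173/11, 0) → P = 692/11
  (0, 218/3) → P = 872/3
  (83/41, 3090/41) → P = 12692/41

At the optimal vertex, -11u - 2v = -173 and 4u - 3v = -218.
Solving simultaneously gives u = 83/41, v = 3090/41.

u = 83/41, v = 3090/41, maximum P = 12692/41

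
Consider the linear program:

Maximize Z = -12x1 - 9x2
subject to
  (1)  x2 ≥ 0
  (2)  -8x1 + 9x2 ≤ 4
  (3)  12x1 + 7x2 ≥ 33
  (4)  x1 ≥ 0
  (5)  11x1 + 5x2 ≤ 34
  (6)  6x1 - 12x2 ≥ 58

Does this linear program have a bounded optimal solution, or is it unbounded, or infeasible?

The boundaries x2 = 0 and 12x1 + 7x2 = 33 meet at (11/4, 0), but that point violates 6x1 - 12x2 ≥ 58. Every candidate vertex is excluded by some other constraint, so the feasible region is empty.

infeasible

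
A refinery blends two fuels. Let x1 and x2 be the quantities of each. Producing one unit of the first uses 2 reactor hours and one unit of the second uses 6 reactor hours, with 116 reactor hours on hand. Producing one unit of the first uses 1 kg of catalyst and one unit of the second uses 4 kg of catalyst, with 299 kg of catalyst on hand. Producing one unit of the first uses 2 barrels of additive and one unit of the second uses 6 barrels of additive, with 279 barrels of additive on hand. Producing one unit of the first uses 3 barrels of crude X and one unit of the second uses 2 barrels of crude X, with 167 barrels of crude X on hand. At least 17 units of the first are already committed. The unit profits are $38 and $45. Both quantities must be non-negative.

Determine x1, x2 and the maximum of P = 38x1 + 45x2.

Vertices and P = 38x1 + 45x2:
  (167/3, 0) → P = 6346/3
  (17, 0) → P = 646
  (55, 1) → P = 2135
  (17, 41/3) → P = 1261

At the optimal vertex, 2x1 + 6x2 = 116 and 3x1 + 2x2 = 167.
Solving simultaneously gives x1 = 55, x2 = 1.

x1 = 55, x2 = 1, maximum P = 2135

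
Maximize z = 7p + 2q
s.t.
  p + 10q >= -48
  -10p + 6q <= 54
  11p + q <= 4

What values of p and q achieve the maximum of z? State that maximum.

p = -15/38, q = 317/38, maximum z = 529/38

Corner points and z = 7p + 2q:
  (-414/53, -213/53) → z = -3324/53
  (88/109, -532/109) → z = -448/109
  (-15/38, 317/38) → z = 529/38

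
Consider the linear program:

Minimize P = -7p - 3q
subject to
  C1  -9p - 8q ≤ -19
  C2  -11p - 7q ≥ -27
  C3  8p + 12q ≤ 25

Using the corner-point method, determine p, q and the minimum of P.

p = 83/25, q = -34/25, minimum P = -479/25

Vertices and P = -7p - 3q:
  (83/25, -34/25) → P = -479/25
  (7/11, 73/44) → P = -415/44
  (149/76, 59/76) → P = -305/19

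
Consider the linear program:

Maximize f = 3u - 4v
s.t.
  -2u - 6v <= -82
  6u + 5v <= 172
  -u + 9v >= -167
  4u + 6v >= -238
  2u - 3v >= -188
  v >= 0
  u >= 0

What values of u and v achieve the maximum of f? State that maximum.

u = 311/13, v = 74/13, maximum f = 49

Vertices and f = 3u - 4v:
  (311/13, 74/13) → f = 49
  (0, 41/3) → f = -164/3
  (0, 172/5) → f = -688/5

The binding constraints are -2u - 6v = -82 and 6u + 5v = 172.
Solving simultaneously gives u = 311/13, v = 74/13.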